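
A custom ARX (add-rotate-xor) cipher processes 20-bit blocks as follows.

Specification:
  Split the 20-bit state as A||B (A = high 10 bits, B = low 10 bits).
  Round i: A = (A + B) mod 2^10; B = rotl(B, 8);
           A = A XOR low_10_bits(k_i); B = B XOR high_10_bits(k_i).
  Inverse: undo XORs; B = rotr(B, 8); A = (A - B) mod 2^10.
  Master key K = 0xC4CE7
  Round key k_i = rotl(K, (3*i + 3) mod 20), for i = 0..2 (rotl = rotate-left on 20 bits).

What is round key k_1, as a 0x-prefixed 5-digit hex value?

0x339F1

K = 0xC4CE7
k_0 = rotl(K, (3*0+3) mod 20) = rotl(K, 3) = 0x2673E
k_1 = rotl(K, (3*1+3) mod 20) = rotl(K, 6) = 0x339F1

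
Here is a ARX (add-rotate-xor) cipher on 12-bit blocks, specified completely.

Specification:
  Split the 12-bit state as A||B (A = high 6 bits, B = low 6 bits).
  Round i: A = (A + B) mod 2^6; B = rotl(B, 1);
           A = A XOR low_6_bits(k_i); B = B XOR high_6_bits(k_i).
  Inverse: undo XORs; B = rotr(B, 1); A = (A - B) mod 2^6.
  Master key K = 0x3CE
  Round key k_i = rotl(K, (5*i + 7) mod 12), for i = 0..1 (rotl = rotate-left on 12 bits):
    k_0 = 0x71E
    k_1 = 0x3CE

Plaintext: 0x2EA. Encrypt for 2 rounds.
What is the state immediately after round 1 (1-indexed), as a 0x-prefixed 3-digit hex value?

s_0 = plaintext = 0x2EA
s_1 = Round(s_0, k_0) = 0xAC9
s_2 = Round(s_1, k_1) = 0xE9D

0xAC9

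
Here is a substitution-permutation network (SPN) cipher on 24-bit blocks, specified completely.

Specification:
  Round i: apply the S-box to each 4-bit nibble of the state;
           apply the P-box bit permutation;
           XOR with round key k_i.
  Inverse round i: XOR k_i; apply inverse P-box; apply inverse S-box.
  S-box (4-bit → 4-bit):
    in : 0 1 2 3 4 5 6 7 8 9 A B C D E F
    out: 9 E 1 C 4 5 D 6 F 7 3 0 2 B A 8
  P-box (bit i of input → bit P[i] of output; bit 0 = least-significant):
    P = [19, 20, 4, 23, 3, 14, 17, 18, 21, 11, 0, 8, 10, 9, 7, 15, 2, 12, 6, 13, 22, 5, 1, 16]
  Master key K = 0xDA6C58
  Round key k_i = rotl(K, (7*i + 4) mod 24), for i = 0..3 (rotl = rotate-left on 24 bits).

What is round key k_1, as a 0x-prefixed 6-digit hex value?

K = 0xDA6C58
k_0 = rotl(K, (7*0+4) mod 24) = rotl(K, 4) = 0xA6C58D
k_1 = rotl(K, (7*1+4) mod 24) = rotl(K, 11) = 0x62C6D3

0x62C6D3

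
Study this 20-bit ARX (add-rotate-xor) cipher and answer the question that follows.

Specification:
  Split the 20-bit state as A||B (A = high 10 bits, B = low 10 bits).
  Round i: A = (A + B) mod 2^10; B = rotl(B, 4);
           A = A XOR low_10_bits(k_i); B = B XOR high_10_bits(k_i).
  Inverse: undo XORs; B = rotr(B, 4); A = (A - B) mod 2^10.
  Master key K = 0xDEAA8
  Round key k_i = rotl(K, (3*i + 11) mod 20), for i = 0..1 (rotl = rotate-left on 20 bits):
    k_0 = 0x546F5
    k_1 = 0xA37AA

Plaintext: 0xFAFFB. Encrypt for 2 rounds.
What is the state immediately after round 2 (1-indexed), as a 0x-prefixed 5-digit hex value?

s_0 = plaintext = 0xFAFFB
s_1 = Round(s_0, k_0) = 0x44EEE
s_2 = Round(s_1, k_1) = 0xEAC66

0xEAC66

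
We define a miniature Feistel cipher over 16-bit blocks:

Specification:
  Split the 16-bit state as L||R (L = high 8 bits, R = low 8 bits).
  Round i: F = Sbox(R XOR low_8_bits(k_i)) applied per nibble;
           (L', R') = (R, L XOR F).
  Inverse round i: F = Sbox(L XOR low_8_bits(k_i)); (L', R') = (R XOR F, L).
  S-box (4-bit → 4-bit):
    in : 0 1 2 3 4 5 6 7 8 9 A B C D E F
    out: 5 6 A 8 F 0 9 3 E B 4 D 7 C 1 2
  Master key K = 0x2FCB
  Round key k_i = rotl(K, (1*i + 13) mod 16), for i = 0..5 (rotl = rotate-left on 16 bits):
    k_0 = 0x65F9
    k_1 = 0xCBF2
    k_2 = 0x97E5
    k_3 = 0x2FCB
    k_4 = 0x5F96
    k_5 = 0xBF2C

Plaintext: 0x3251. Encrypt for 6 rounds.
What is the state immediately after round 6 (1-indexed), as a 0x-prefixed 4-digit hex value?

0x5C56

s_0 = plaintext = 0x3251
s_1 = Round(s_0, k_0) = 0x517C
s_2 = Round(s_1, k_1) = 0x7CB0
s_3 = Round(s_2, k_2) = 0xB07C
s_4 = Round(s_3, k_3) = 0x7C63
s_5 = Round(s_4, k_4) = 0x635C
s_6 = Round(s_5, k_5) = 0x5C56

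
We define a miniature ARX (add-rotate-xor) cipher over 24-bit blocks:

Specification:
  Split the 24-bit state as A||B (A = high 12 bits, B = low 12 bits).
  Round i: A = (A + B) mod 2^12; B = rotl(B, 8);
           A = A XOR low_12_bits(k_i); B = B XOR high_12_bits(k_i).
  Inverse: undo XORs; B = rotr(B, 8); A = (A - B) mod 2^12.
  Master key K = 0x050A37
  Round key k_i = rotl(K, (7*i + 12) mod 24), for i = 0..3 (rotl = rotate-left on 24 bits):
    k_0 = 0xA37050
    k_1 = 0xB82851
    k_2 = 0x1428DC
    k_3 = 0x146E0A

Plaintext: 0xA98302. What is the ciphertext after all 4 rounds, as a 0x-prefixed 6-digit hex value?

s_0 = plaintext = 0xA98302
s_1 = Round(s_0, k_0) = 0xDCA807
s_2 = Round(s_1, k_1) = 0xD80C02
s_3 = Round(s_2, k_2) = 0x15E382
s_4 = Round(s_3, k_3) = 0xAEA37E

0xAEA37E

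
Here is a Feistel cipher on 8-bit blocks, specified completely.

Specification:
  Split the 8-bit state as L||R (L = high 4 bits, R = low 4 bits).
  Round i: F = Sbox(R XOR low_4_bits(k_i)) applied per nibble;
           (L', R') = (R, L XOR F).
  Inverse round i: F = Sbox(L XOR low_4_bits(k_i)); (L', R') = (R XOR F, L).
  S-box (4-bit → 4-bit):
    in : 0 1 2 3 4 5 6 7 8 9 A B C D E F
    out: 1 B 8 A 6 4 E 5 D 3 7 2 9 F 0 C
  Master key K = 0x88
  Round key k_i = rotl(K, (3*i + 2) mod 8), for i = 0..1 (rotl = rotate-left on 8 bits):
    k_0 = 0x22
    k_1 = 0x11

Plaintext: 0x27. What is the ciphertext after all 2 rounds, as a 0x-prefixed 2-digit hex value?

s_0 = plaintext = 0x27
s_1 = Round(s_0, k_0) = 0x76
s_2 = Round(s_1, k_1) = 0x62

0x62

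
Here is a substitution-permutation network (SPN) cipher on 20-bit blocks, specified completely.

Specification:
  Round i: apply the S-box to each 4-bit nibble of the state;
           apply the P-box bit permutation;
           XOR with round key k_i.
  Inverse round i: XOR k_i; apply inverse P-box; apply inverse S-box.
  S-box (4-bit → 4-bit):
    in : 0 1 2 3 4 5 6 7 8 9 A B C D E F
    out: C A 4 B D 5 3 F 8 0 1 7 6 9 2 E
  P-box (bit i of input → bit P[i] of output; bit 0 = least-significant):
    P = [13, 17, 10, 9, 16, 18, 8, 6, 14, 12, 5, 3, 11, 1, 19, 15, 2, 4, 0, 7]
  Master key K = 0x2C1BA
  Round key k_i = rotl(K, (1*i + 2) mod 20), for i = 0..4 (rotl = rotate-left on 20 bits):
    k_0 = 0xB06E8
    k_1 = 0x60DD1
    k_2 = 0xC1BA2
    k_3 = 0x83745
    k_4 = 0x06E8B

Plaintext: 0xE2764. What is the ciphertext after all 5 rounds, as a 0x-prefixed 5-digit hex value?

s_0 = plaintext = 0xE2764
s_1 = Round(s_0, k_0) = 0x670D0
s_2 = Round(s_1, k_1) = 0xF83AF
s_3 = Round(s_2, k_2) = 0xFCD3B
s_4 = Round(s_3, k_3) = 0x7539E
s_5 = Round(s_4, k_4) = 0xA3616

0xA3616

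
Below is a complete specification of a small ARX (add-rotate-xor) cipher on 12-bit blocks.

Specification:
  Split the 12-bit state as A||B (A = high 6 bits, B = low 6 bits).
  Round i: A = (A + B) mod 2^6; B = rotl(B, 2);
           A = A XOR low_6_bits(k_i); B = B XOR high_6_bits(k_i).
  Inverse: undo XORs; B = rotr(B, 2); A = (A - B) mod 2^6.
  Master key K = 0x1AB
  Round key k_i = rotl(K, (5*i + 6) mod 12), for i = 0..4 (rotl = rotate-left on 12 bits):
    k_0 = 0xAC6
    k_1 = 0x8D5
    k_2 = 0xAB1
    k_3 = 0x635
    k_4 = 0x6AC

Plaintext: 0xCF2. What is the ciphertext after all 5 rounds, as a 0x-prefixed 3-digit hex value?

s_0 = plaintext = 0xCF2
s_1 = Round(s_0, k_0) = 0x8E0
s_2 = Round(s_1, k_1) = 0x5A1
s_3 = Round(s_2, k_2) = 0x1AC
s_4 = Round(s_3, k_3) = 0x1EA
s_5 = Round(s_4, k_4) = 0x770

0x770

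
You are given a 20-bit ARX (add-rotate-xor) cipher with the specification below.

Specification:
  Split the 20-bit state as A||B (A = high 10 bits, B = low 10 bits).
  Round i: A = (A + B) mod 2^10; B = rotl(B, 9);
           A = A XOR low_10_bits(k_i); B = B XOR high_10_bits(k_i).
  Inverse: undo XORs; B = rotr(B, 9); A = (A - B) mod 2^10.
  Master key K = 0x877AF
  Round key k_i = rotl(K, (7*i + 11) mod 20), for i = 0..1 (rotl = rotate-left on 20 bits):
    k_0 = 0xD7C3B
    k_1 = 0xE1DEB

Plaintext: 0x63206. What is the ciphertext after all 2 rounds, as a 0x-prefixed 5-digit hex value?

0xFBAA9

s_0 = plaintext = 0x63206
s_1 = Round(s_0, k_0) = 0xEA65C
s_2 = Round(s_1, k_1) = 0xFBAA9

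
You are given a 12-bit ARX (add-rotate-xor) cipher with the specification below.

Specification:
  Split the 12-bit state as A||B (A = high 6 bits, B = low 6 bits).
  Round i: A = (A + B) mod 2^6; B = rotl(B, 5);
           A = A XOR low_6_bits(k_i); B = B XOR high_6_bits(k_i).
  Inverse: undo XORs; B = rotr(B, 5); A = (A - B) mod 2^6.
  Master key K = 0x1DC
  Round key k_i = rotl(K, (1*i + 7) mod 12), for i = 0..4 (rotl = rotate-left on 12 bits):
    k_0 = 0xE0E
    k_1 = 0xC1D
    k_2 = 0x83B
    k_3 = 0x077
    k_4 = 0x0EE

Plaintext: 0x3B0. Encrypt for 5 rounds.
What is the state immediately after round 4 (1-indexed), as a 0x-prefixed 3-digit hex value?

0xC59

s_0 = plaintext = 0x3B0
s_1 = Round(s_0, k_0) = 0xC20
s_2 = Round(s_1, k_1) = 0x360
s_3 = Round(s_2, k_2) = 0x5B0
s_4 = Round(s_3, k_3) = 0xC59
s_5 = Round(s_4, k_4) = 0x92F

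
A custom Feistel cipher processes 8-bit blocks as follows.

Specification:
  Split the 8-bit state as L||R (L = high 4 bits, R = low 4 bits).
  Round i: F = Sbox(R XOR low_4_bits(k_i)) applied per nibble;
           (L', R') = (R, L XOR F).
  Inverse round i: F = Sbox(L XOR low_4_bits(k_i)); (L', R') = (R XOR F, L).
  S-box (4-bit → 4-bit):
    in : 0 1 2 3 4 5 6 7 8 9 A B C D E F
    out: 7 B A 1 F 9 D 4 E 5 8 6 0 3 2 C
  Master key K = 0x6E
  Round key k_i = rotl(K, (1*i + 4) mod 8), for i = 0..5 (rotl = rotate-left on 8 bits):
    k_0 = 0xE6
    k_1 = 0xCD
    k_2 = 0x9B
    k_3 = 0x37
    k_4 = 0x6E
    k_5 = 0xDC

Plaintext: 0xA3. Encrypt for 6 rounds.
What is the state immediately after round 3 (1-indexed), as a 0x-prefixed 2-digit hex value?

0x1B

s_0 = plaintext = 0xA3
s_1 = Round(s_0, k_0) = 0x33
s_2 = Round(s_1, k_1) = 0x31
s_3 = Round(s_2, k_2) = 0x1B
s_4 = Round(s_3, k_3) = 0xB1
s_5 = Round(s_4, k_4) = 0x17
s_6 = Round(s_5, k_5) = 0x77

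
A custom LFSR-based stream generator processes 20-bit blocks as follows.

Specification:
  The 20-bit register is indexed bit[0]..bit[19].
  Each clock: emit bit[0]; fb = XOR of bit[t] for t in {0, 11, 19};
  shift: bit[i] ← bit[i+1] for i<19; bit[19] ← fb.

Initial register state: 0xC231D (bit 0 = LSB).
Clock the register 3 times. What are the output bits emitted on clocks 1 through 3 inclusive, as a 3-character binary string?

101

reg_0 = 0xC231D
clock 1: out=1, reg = 0x6118E
clock 2: out=0, reg = 0x308C7
clock 3: out=1, reg = 0x18463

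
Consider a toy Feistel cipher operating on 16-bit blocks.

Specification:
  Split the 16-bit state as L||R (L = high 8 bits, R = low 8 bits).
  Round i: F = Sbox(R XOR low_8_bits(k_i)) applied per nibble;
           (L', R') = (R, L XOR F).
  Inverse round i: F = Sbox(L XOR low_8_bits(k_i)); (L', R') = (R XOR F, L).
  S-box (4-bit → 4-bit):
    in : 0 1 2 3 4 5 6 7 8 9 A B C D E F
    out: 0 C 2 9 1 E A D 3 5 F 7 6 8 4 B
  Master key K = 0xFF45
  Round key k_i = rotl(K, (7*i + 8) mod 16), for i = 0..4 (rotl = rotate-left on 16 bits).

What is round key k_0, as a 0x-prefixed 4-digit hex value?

K = 0xFF45
k_0 = rotl(K, (7*0+8) mod 16) = rotl(K, 8) = 0x45FF

0x45FF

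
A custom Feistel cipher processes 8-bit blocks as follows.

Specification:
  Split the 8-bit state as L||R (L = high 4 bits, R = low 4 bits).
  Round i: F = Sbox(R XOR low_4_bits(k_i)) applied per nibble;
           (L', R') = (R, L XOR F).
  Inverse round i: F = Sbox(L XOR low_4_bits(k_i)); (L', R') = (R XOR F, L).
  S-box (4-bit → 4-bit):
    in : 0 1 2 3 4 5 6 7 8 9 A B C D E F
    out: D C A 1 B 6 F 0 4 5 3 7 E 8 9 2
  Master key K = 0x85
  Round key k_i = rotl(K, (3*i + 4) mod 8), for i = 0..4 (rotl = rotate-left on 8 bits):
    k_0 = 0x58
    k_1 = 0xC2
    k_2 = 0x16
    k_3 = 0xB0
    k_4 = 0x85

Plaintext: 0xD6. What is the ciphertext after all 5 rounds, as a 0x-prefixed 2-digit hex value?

0x67

s_0 = plaintext = 0xD6
s_1 = Round(s_0, k_0) = 0x64
s_2 = Round(s_1, k_1) = 0x49
s_3 = Round(s_2, k_2) = 0x96
s_4 = Round(s_3, k_3) = 0x66
s_5 = Round(s_4, k_4) = 0x67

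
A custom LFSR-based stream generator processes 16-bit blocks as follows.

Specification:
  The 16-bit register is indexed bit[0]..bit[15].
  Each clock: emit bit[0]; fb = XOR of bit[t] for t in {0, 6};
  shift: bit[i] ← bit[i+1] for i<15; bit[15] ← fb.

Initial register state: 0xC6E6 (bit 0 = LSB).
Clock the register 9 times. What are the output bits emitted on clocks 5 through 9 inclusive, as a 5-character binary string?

01110

reg_0 = 0xC6E6
clock 1: out=0, reg = 0xE373
clock 2: out=1, reg = 0x71B9
clock 3: out=1, reg = 0xB8DC
clock 4: out=0, reg = 0xDC6E
clock 5: out=0, reg = 0xEE37
clock 6: out=1, reg = 0xF71B
clock 7: out=1, reg = 0xFB8D
clock 8: out=1, reg = 0xFDC6
clock 9: out=0, reg = 0xFEE3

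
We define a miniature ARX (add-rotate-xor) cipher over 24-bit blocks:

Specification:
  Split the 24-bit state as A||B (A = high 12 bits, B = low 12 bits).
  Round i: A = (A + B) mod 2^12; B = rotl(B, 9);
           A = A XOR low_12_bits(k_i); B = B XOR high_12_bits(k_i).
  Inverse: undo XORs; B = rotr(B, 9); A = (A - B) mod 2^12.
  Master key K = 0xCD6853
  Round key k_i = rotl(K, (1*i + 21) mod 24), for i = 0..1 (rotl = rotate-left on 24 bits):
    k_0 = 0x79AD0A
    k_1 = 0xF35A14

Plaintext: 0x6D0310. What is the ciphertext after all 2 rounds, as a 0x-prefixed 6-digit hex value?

0x6F6FCA

s_0 = plaintext = 0x6D0310
s_1 = Round(s_0, k_0) = 0x4EA7F8
s_2 = Round(s_1, k_1) = 0x6F6FCA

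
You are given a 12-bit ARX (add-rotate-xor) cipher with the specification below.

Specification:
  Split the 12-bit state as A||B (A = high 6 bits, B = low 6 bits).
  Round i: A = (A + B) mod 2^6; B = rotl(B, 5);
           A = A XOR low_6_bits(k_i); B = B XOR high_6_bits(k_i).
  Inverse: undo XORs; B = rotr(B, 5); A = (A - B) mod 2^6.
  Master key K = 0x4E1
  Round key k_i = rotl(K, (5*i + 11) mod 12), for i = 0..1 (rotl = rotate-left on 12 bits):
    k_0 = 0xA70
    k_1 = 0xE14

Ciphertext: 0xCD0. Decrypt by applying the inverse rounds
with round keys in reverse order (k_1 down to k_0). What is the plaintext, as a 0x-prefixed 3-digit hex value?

0xD71

s_0 = ciphertext = 0xCD0
s_1 = InvRound(s_0, k_1) = 0x591
s_2 = InvRound(s_1, k_0) = 0xD71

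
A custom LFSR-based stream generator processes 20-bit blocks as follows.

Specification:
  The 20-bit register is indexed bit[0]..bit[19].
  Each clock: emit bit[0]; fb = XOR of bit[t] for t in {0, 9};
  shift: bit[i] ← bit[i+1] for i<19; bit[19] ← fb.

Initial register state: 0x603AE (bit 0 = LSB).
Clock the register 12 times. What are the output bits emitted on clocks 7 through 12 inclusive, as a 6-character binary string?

reg_0 = 0x603AE
clock 1: out=0, reg = 0xB01D7
clock 2: out=1, reg = 0xD80EB
clock 3: out=1, reg = 0xEC075
clock 4: out=1, reg = 0xF603A
clock 5: out=0, reg = 0x7B01D
clock 6: out=1, reg = 0xBD80E
clock 7: out=0, reg = 0x5EC07
clock 8: out=1, reg = 0xAF603
clock 9: out=1, reg = 0x57B01
clock 10: out=1, reg = 0x2BD80
clock 11: out=0, reg = 0x15EC0
clock 12: out=0, reg = 0x8AF60

011100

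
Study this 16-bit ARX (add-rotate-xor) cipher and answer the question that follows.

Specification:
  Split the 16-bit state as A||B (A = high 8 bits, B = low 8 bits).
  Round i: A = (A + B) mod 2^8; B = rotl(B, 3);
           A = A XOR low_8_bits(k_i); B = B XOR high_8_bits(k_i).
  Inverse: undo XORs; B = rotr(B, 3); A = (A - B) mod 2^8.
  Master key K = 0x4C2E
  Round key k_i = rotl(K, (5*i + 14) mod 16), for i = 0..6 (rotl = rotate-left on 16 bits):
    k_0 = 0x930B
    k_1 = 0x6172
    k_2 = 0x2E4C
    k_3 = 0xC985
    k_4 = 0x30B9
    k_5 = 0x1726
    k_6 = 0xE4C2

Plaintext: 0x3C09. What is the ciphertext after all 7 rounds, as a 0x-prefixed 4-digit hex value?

s_0 = plaintext = 0x3C09
s_1 = Round(s_0, k_0) = 0x4EDB
s_2 = Round(s_1, k_1) = 0x5BBF
s_3 = Round(s_2, k_2) = 0x56D3
s_4 = Round(s_3, k_3) = 0xAC57
s_5 = Round(s_4, k_4) = 0xBA8A
s_6 = Round(s_5, k_5) = 0x6243
s_7 = Round(s_6, k_6) = 0x67FE

0x67FE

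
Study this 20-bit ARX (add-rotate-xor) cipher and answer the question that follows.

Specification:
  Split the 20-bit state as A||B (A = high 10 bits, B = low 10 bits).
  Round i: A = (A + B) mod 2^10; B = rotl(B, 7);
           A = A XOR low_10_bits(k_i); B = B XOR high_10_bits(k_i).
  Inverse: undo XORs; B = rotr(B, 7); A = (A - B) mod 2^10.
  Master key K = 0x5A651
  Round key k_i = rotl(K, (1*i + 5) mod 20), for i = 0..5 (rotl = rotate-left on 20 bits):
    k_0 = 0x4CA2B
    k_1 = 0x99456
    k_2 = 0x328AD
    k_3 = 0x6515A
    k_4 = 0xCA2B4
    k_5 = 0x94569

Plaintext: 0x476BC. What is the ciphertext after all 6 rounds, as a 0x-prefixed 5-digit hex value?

s_0 = plaintext = 0x476BC
s_1 = Round(s_0, k_0) = 0x7CB65
s_2 = Round(s_1, k_1) = 0x40489
s_3 = Round(s_2, k_2) = 0x49C5B
s_4 = Round(s_3, k_3) = 0x3601F
s_5 = Round(s_4, k_4) = 0x90CAB
s_6 = Round(s_5, k_5) = 0xE1FC4

0xE1FC4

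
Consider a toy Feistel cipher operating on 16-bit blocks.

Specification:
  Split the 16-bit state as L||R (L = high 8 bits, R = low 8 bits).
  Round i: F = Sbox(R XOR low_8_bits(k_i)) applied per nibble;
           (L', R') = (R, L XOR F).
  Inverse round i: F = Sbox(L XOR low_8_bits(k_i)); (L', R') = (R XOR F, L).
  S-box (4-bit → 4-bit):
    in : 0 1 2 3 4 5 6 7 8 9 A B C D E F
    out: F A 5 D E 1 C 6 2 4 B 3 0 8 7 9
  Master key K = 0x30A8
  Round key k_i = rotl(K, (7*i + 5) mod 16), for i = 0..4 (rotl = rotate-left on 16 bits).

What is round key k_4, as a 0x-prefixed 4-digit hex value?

0x6150

K = 0x30A8
k_0 = rotl(K, (7*0+5) mod 16) = rotl(K, 5) = 0x1506
k_1 = rotl(K, (7*1+5) mod 16) = rotl(K, 12) = 0x830A
k_2 = rotl(K, (7*2+5) mod 16) = rotl(K, 3) = 0x8541
k_3 = rotl(K, (7*3+5) mod 16) = rotl(K, 10) = 0xA0C2
k_4 = rotl(K, (7*4+5) mod 16) = rotl(K, 1) = 0x6150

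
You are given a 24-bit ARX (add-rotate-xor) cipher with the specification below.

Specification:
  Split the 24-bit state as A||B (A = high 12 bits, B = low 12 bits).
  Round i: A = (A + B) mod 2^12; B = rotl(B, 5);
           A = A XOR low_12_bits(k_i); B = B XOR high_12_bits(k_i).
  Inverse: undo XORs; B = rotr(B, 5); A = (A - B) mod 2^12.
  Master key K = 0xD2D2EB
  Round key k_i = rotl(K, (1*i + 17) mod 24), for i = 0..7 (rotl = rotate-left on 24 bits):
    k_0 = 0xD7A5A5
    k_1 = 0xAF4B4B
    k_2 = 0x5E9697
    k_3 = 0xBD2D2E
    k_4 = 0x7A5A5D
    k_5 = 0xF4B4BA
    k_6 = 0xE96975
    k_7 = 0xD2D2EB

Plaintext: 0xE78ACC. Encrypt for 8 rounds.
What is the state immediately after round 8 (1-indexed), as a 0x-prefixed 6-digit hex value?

s_0 = plaintext = 0xE78ACC
s_1 = Round(s_0, k_0) = 0xCE14EF
s_2 = Round(s_1, k_1) = 0xA9B71D
s_3 = Round(s_2, k_2) = 0x72F647
s_4 = Round(s_3, k_3) = 0x05833E
s_5 = Round(s_4, k_4) = 0x9CB063
s_6 = Round(s_5, k_5) = 0xE9432B
s_7 = Round(s_6, k_6) = 0x8CABF0
s_8 = Round(s_7, k_7) = 0x65133A

0x65133A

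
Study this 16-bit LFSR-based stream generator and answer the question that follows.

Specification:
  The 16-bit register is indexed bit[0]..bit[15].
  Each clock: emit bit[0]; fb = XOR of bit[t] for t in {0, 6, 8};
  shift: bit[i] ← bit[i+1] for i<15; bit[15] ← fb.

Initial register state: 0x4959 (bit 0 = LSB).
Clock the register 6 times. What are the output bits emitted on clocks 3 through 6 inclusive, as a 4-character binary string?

reg_0 = 0x4959
clock 1: out=1, reg = 0xA4AC
clock 2: out=0, reg = 0x5256
clock 3: out=0, reg = 0xA92B
clock 4: out=1, reg = 0x5495
clock 5: out=1, reg = 0xAA4A
clock 6: out=0, reg = 0xD525

0110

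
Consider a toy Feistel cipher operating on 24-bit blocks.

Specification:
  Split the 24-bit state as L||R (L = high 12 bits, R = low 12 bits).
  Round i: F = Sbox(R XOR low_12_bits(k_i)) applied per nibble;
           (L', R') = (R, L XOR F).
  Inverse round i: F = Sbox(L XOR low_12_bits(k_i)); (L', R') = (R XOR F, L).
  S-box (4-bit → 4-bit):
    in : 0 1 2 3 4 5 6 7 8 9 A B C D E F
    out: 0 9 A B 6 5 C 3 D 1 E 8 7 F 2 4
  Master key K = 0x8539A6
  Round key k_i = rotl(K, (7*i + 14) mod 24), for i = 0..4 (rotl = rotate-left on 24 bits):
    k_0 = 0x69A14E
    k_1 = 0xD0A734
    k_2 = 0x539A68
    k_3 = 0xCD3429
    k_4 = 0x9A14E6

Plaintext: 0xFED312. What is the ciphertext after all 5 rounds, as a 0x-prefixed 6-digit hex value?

0x7F25C1

s_0 = plaintext = 0xFED312
s_1 = Round(s_0, k_0) = 0x3125BA
s_2 = Round(s_1, k_1) = 0x5BA9C0
s_3 = Round(s_2, k_2) = 0x9C0E57
s_4 = Round(s_3, k_3) = 0xE577F2
s_5 = Round(s_4, k_4) = 0x7F25C1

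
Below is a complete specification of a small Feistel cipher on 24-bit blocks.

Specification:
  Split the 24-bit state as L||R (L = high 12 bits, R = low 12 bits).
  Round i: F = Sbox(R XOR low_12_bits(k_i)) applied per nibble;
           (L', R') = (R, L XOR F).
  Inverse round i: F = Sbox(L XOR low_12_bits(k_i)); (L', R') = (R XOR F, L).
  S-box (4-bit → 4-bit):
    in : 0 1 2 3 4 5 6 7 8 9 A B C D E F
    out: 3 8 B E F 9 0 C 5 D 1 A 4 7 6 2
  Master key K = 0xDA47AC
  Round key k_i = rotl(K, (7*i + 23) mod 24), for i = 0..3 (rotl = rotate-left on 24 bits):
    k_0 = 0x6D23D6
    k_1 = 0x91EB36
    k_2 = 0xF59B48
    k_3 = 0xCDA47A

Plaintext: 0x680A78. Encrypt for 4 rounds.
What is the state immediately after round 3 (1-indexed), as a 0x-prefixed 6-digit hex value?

0x96B028

s_0 = plaintext = 0x680A78
s_1 = Round(s_0, k_0) = 0xA78B96
s_2 = Round(s_1, k_1) = 0xB9696B
s_3 = Round(s_2, k_2) = 0x96B028
s_4 = Round(s_3, k_3) = 0x0286F0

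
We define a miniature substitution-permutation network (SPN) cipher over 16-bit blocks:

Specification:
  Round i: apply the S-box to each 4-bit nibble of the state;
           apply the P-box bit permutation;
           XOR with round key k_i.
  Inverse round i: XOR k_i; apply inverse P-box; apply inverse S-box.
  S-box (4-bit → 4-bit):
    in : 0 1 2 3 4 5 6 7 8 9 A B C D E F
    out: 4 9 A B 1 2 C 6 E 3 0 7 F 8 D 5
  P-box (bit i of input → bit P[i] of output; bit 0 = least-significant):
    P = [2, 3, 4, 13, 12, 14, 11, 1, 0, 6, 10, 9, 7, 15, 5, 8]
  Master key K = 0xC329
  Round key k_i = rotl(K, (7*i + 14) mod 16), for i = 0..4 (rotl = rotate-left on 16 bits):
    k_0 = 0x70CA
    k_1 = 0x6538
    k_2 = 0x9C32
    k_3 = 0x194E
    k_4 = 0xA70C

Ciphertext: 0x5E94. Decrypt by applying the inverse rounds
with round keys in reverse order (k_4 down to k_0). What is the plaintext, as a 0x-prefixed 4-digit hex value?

s_0 = ciphertext = 0x5E94
s_1 = InvRound(s_0, k_4) = 0x3AB8
s_2 = InvRound(s_1, k_3) = 0xE2DE
s_3 = InvRound(s_2, k_2) = 0xF8B3
s_4 = InvRound(s_3, k_1) = 0x3FE5
s_5 = InvRound(s_4, k_0) = 0x6E89

0x6E89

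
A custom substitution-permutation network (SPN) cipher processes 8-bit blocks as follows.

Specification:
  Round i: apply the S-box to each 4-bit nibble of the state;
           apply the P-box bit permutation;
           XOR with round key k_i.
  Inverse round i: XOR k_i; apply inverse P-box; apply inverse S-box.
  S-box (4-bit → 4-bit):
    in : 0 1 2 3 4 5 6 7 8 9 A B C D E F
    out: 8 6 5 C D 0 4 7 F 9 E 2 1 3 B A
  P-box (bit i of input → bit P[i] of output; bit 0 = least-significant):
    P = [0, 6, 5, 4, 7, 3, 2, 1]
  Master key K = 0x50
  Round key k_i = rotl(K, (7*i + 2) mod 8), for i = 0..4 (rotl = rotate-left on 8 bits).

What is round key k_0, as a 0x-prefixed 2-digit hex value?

K = 0x50
k_0 = rotl(K, (7*0+2) mod 8) = rotl(K, 2) = 0x41

0x41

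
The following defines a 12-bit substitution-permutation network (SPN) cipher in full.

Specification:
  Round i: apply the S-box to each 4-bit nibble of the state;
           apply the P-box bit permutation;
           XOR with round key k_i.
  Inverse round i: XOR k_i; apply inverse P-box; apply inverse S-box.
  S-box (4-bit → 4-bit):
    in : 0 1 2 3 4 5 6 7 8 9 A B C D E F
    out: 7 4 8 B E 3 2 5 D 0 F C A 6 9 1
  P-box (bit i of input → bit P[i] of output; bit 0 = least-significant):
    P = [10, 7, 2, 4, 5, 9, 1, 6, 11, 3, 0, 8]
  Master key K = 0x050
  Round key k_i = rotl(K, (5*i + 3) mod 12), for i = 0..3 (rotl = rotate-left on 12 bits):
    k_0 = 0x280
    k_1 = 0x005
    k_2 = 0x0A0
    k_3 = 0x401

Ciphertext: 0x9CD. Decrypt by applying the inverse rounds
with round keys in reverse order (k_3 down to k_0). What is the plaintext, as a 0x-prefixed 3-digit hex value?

s_0 = ciphertext = 0x9CD
s_1 = InvRound(s_0, k_3) = 0x320
s_2 = InvRound(s_1, k_2) = 0x266
s_3 = InvRound(s_2, k_1) = 0x1A9
s_4 = InvRound(s_3, k_0) = 0x459

0x459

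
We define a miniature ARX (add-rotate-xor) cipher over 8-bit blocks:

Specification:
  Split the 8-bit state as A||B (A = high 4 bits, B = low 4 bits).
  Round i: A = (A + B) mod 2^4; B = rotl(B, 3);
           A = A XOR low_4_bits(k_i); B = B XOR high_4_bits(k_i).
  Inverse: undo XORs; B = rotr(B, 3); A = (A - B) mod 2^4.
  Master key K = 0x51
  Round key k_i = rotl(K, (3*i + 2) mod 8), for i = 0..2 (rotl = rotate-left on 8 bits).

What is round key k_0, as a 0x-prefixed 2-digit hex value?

K = 0x51
k_0 = rotl(K, (3*0+2) mod 8) = rotl(K, 2) = 0x45

0x45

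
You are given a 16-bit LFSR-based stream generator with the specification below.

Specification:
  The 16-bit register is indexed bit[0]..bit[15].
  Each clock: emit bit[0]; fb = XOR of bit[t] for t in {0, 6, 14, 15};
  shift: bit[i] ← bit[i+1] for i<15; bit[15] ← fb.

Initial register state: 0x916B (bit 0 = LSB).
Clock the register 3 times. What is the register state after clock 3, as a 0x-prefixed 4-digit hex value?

0xF22D

reg_0 = 0x916B
clock 1: out=1, reg = 0xC8B5
clock 2: out=1, reg = 0xE45A
clock 3: out=0, reg = 0xF22D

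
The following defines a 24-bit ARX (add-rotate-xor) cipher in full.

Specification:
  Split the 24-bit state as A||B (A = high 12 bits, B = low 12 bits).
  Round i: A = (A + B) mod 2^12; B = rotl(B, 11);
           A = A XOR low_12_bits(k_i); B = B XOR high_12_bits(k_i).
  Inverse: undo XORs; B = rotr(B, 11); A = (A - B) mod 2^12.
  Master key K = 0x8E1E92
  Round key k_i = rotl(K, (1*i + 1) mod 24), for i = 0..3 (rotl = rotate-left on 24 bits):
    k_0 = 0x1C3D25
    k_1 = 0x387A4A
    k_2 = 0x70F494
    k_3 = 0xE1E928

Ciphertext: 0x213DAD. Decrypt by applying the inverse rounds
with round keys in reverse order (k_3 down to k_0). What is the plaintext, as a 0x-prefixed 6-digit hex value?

0x98CED2

s_0 = ciphertext = 0x213DAD
s_1 = InvRound(s_0, k_3) = 0x3D5766
s_2 = InvRound(s_1, k_2) = 0x66F0D2
s_3 = InvRound(s_2, k_1) = 0x57B6AA
s_4 = InvRound(s_3, k_0) = 0x98CED2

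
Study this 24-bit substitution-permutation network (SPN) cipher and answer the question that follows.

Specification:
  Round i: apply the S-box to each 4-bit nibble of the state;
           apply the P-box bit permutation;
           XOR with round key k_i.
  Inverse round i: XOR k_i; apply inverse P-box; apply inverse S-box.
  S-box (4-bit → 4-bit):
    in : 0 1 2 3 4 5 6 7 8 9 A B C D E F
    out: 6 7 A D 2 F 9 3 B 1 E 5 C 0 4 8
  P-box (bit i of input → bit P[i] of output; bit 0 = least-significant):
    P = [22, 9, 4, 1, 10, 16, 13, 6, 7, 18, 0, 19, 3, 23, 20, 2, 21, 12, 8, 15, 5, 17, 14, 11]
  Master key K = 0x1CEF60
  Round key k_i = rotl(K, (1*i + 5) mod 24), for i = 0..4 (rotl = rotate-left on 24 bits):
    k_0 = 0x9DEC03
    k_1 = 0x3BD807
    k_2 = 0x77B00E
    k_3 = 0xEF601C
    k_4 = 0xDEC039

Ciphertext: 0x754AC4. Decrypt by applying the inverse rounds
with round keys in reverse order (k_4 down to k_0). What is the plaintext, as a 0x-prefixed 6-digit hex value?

0x4AEF37

s_0 = ciphertext = 0x754AC4
s_1 = InvRound(s_0, k_4) = 0x868320
s_2 = InvRound(s_1, k_3) = 0xB36F01
s_3 = InvRound(s_2, k_2) = 0xCA8098
s_4 = InvRound(s_3, k_1) = 0xC75B43
s_5 = InvRound(s_4, k_0) = 0x4AEF37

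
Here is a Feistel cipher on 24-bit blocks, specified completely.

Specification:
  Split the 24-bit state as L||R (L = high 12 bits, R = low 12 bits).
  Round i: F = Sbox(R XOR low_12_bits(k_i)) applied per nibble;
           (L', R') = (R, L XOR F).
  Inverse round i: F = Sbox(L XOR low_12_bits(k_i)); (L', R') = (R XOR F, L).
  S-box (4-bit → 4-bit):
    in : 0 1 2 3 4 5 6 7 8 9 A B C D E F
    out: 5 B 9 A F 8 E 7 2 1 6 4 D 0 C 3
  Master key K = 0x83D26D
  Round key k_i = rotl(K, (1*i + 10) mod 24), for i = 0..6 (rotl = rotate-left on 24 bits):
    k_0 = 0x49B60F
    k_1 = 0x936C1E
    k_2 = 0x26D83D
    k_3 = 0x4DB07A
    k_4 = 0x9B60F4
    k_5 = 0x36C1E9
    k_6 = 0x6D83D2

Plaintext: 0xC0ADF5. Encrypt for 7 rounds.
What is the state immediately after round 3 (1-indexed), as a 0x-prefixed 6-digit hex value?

s_0 = plaintext = 0xC0ADF5
s_1 = Round(s_0, k_0) = 0xDF583C
s_2 = Round(s_1, k_1) = 0x83C26C
s_3 = Round(s_2, k_2) = 0x26CEB7
s_4 = Round(s_3, k_3) = 0xEB7EBC
s_5 = Round(s_4, k_4) = 0xEBC245
s_6 = Round(s_5, k_5) = 0x2454D1
s_7 = Round(s_6, k_6) = 0x4D151F

0x26CEB7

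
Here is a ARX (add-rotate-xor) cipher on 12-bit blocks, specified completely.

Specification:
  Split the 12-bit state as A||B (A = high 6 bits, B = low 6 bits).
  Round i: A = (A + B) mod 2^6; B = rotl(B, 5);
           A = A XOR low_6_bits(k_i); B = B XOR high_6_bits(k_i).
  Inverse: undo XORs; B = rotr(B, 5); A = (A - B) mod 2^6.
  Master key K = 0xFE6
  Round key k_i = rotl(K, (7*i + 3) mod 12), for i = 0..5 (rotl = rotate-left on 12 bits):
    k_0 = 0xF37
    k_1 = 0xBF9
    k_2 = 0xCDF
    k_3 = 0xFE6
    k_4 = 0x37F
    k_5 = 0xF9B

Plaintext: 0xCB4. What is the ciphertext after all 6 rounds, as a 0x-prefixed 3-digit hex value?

0x80A

s_0 = plaintext = 0xCB4
s_1 = Round(s_0, k_0) = 0x466
s_2 = Round(s_1, k_1) = 0x3BC
s_3 = Round(s_2, k_2) = 0x56D
s_4 = Round(s_3, k_3) = 0x909
s_5 = Round(s_4, k_4) = 0x4A9
s_6 = Round(s_5, k_5) = 0x80A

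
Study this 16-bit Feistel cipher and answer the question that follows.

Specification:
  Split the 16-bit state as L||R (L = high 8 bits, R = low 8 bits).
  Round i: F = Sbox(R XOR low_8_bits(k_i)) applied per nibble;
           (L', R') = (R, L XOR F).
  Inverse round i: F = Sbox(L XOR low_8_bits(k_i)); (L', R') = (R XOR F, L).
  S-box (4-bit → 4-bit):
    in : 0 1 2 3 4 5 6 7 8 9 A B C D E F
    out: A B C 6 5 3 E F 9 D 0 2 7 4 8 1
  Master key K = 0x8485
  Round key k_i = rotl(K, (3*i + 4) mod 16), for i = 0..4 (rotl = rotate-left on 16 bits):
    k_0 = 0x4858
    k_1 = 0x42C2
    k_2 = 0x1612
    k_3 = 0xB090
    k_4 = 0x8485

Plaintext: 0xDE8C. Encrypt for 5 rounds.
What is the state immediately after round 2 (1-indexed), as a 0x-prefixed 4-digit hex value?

0x9BB1

s_0 = plaintext = 0xDE8C
s_1 = Round(s_0, k_0) = 0x8C9B
s_2 = Round(s_1, k_1) = 0x9BB1
s_3 = Round(s_2, k_2) = 0xB19D
s_4 = Round(s_3, k_3) = 0x9D15
s_5 = Round(s_4, k_4) = 0x1547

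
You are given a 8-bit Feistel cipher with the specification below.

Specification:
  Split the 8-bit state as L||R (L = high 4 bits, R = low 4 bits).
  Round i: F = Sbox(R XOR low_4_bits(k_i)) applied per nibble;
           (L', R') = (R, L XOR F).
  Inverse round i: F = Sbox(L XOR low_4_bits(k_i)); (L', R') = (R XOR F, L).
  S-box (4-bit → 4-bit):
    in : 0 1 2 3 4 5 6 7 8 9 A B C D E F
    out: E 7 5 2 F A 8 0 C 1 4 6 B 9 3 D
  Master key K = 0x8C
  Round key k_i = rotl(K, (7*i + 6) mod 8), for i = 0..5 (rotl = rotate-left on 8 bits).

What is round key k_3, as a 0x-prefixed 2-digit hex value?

K = 0x8C
k_0 = rotl(K, (7*0+6) mod 8) = rotl(K, 6) = 0x23
k_1 = rotl(K, (7*1+6) mod 8) = rotl(K, 5) = 0x91
k_2 = rotl(K, (7*2+6) mod 8) = rotl(K, 4) = 0xC8
k_3 = rotl(K, (7*3+6) mod 8) = rotl(K, 3) = 0x64

0x64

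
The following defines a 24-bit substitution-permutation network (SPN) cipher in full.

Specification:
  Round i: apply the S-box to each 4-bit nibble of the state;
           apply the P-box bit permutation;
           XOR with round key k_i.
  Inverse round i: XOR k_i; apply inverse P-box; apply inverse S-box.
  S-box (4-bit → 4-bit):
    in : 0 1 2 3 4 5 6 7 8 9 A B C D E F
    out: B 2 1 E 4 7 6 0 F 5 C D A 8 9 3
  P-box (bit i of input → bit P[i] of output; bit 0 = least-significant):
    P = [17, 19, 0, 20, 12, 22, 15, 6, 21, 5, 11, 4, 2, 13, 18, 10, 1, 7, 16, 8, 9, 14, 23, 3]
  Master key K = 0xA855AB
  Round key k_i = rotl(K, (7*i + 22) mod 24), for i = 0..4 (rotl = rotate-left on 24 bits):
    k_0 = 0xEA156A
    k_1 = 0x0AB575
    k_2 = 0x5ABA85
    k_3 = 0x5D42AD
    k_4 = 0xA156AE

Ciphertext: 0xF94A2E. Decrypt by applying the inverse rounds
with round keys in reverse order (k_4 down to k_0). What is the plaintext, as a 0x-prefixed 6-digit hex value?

s_0 = ciphertext = 0xF94A2E
s_1 = InvRound(s_0, k_4) = 0x71D4FC
s_2 = InvRound(s_1, k_3) = 0x27AEB6
s_3 = InvRound(s_2, k_2) = 0x79A0F3
s_4 = InvRound(s_3, k_1) = 0x78E2FE
s_5 = InvRound(s_4, k_0) = 0x5C0D9E

0x5C0D9E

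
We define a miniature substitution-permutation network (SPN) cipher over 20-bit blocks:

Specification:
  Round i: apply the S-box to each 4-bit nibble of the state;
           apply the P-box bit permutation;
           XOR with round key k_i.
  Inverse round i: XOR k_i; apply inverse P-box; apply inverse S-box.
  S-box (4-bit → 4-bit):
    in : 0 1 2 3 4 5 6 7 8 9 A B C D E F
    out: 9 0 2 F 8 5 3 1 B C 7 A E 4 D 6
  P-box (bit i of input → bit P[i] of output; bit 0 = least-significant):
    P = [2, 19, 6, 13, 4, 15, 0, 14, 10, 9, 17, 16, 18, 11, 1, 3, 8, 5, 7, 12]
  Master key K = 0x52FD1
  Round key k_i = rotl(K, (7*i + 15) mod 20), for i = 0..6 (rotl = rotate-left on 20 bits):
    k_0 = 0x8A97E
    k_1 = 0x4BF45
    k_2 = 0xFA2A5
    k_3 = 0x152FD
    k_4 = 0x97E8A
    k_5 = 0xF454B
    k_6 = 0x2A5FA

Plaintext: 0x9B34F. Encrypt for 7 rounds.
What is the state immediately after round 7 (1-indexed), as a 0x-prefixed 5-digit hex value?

0x4DB0C

s_0 = plaintext = 0x9B34F
s_1 = Round(s_0, k_0) = 0x3F7B6
s_2 = Round(s_1, k_1) = 0xC62E3
s_3 = Round(s_2, k_2) = 0x3D850
s_4 = Round(s_3, k_3) = 0x0654A
s_5 = Round(s_4, k_4) = 0x723CE
s_6 = Round(s_5, k_5) = 0xCAA0E
s_7 = Round(s_6, k_6) = 0x4DB0C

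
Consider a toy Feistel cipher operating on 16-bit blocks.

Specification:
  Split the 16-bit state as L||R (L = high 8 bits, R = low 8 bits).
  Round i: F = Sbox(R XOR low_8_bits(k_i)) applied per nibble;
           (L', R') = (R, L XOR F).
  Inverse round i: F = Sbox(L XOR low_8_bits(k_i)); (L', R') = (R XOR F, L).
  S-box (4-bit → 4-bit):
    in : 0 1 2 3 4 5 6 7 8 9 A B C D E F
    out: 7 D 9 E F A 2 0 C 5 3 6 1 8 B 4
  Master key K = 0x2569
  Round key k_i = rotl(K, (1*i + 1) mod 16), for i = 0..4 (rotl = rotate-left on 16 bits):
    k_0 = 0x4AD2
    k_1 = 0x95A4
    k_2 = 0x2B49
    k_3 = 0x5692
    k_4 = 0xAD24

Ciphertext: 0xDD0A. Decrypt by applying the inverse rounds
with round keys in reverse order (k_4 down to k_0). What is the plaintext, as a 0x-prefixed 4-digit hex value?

0xB1B6

s_0 = ciphertext = 0xDD0A
s_1 = InvRound(s_0, k_4) = 0x4FDD
s_2 = InvRound(s_1, k_3) = 0x554F
s_3 = InvRound(s_2, k_2) = 0x9E55
s_4 = InvRound(s_3, k_1) = 0xB69E
s_5 = InvRound(s_4, k_0) = 0xB1B6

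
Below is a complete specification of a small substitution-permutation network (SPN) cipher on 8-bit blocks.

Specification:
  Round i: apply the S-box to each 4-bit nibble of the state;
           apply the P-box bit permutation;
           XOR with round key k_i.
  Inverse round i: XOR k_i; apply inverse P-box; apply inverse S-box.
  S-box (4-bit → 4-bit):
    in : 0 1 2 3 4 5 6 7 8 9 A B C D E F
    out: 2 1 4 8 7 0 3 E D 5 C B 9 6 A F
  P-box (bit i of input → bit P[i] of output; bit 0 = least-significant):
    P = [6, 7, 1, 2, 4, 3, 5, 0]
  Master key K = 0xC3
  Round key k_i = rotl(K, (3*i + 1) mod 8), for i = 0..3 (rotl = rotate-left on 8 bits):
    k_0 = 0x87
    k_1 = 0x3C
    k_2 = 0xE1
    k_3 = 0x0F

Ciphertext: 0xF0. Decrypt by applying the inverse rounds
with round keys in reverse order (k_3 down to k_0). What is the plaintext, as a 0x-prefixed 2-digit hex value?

0xB7

s_0 = ciphertext = 0xF0
s_1 = InvRound(s_0, k_3) = 0xFF
s_2 = InvRound(s_1, k_2) = 0x6A
s_3 = InvRound(s_2, k_1) = 0x18
s_4 = InvRound(s_3, k_0) = 0xB7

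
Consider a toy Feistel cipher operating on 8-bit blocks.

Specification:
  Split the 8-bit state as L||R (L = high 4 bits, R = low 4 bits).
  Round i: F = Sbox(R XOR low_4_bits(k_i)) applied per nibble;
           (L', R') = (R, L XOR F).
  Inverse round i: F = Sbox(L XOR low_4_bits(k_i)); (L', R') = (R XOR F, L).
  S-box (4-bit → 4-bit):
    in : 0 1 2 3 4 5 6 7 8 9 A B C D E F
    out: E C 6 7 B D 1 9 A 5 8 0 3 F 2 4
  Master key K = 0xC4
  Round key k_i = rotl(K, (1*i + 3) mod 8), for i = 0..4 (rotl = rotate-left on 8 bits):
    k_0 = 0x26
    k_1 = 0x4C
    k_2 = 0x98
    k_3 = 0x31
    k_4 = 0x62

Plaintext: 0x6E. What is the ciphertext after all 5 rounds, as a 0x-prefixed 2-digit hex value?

0x96

s_0 = plaintext = 0x6E
s_1 = Round(s_0, k_0) = 0xEC
s_2 = Round(s_1, k_1) = 0xC0
s_3 = Round(s_2, k_2) = 0x06
s_4 = Round(s_3, k_3) = 0x69
s_5 = Round(s_4, k_4) = 0x96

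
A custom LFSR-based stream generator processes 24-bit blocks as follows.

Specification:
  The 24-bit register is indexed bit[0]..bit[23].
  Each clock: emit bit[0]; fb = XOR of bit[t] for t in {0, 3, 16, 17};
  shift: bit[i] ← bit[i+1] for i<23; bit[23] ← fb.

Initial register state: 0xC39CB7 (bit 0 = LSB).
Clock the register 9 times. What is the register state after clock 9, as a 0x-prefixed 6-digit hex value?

0x81E1CE

reg_0 = 0xC39CB7
clock 1: out=1, reg = 0xE1CE5B
clock 2: out=1, reg = 0xF0E72D
clock 3: out=1, reg = 0x787396
clock 4: out=0, reg = 0x3C39CB
clock 5: out=1, reg = 0x1E1CE5
clock 6: out=1, reg = 0x0F0E72
clock 7: out=0, reg = 0x078739
clock 8: out=1, reg = 0x03C39C
clock 9: out=0, reg = 0x81E1CE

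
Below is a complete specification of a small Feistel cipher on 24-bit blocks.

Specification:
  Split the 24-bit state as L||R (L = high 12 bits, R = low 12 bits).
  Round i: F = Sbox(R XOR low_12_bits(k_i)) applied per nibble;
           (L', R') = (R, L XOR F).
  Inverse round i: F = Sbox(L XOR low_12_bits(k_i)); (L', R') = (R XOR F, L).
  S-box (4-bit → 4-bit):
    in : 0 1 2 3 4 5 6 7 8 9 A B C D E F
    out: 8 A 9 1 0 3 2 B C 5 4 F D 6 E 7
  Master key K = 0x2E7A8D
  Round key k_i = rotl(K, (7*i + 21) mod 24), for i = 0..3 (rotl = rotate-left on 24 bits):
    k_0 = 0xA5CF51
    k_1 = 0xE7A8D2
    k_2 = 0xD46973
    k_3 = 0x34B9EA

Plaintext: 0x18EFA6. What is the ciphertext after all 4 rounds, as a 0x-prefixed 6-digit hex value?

0x4FB397

s_0 = plaintext = 0x18EFA6
s_1 = Round(s_0, k_0) = 0xFA69F5
s_2 = Round(s_1, k_1) = 0x9F553D
s_3 = Round(s_2, k_2) = 0x53D4FB
s_4 = Round(s_3, k_3) = 0x4FB397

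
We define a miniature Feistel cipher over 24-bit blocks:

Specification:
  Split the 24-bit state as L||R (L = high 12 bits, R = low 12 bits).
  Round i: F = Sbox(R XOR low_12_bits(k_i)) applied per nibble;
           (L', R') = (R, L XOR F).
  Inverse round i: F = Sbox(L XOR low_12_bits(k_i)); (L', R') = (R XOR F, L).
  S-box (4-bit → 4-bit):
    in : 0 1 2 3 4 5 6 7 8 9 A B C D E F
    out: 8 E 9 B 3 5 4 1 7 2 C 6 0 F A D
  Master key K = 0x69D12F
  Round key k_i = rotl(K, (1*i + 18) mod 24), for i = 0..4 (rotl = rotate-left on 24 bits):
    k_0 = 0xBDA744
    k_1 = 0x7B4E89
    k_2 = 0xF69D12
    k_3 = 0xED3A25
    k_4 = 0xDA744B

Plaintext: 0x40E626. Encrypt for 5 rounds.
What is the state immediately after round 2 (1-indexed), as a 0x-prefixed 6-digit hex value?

s_0 = plaintext = 0x40E626
s_1 = Round(s_0, k_0) = 0x626A47
s_2 = Round(s_1, k_1) = 0xA4752C
s_3 = Round(s_2, k_2) = 0x52CDFD
s_4 = Round(s_3, k_3) = 0xDFD4DB
s_5 = Round(s_4, k_4) = 0x4DB5D5

0xA4752C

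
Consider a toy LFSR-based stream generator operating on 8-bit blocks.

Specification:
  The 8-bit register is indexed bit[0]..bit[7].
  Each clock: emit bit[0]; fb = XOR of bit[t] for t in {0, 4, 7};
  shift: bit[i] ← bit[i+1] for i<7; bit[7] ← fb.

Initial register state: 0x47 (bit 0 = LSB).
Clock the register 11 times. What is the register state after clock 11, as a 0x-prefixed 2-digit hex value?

reg_0 = 0x47
clock 1: out=1, reg = 0xA3
clock 2: out=1, reg = 0x51
clock 3: out=1, reg = 0x28
clock 4: out=0, reg = 0x14
clock 5: out=0, reg = 0x8A
clock 6: out=0, reg = 0xC5
clock 7: out=1, reg = 0x62
clock 8: out=0, reg = 0x31
clock 9: out=1, reg = 0x18
clock 10: out=0, reg = 0x8C
clock 11: out=0, reg = 0xC6

0xC6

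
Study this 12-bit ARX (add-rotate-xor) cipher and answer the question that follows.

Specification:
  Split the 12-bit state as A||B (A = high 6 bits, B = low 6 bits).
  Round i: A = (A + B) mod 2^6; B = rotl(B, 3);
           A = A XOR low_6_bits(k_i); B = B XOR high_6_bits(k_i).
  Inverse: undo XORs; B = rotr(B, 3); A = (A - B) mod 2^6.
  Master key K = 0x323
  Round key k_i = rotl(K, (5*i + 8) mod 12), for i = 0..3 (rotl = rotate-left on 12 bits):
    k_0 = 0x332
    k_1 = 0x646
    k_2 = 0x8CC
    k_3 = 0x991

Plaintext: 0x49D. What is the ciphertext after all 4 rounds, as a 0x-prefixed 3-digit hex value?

0xADF

s_0 = plaintext = 0x49D
s_1 = Round(s_0, k_0) = 0x767
s_2 = Round(s_1, k_1) = 0x0A5
s_3 = Round(s_2, k_2) = 0xACF
s_4 = Round(s_3, k_3) = 0xADF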